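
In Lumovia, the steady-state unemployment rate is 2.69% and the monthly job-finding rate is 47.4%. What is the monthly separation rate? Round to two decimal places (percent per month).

From u* = s/(s+f): s = u·f/(1−u).
s = 0.0269 × 47.4 / (1 − 0.0269) = 1.2751 / 0.9731 ≈ 1.31% per month.

Separation rate ≈ 1.31% per month.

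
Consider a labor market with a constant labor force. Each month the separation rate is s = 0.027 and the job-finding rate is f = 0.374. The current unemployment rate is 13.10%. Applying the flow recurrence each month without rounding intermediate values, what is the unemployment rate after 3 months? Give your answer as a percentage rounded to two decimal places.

Unemployment rate after three months ≈ 8.10%.

With a fixed labor force, u_{t+1} = u_t + s·(1−u_t) − f·u_t = u_t·(1−s−f) + s.
Here 1−s−f = 0.599 and s = 0.027.
u_1 = 0.131000 × 0.599 + 0.027 = 0.105469.
u_2 = 0.105469 × 0.599 + 0.027 = 0.090176.
u_3 = 0.090176 × 0.599 + 0.027 = 0.081015.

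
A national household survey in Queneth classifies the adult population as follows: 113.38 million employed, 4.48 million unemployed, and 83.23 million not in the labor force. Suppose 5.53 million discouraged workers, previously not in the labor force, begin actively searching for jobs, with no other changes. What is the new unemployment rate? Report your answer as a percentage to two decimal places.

Initially, labor force = 113.38 + 4.48 = 117.86 million, so u = 4.48/117.86 = 3.80%.
After the change, unemployed and labor force both rise by 5.53 → E = 113.38, U = 10.01, labor force = 123.39 million.
New unemployment rate = 10.01 / 123.39 = 8.11%.

New unemployment rate ≈ 8.11%.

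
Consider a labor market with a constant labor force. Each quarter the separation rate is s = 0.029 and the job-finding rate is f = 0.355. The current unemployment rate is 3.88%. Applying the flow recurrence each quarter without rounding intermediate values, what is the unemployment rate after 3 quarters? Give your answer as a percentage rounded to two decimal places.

With a fixed labor force, u_{t+1} = u_t + s·(1−u_t) − f·u_t = u_t·(1−s−f) + s.
Here 1−s−f = 0.616 and s = 0.029.
u_1 = 0.038800 × 0.616 + 0.029 = 0.052901.
u_2 = 0.052901 × 0.616 + 0.029 = 0.061587.
u_3 = 0.061587 × 0.616 + 0.029 = 0.066938.

Unemployment rate after three quarters ≈ 6.69%.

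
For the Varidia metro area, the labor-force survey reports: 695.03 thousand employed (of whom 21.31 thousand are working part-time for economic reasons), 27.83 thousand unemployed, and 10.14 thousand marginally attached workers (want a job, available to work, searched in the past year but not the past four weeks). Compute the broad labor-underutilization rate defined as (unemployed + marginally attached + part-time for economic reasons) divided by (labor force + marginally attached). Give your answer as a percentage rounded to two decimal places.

Labor force = 695.03 + 27.83 = 722.86 thousand.
Numerator = 27.83 + 10.14 + 21.31 = 59.28 thousand.
Denominator = 722.86 + 10.14 = 733.00 thousand.
Broad rate = 59.28 / 733.00 = 8.09%.

Broad underutilization rate ≈ 8.09%.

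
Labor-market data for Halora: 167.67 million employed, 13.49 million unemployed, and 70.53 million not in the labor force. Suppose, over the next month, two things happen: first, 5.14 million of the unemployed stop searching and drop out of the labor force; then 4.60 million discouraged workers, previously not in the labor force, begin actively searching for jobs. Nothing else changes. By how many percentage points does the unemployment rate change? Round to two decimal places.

The unemployment rate changes by −0.28 percentage points.

Initially, labor force = 167.67 + 13.49 = 181.16 million, so u = 13.49/181.16 = 7.45%.
After the first change, unemployed and labor force both fall by 5.14 → E = 167.67, U = 8.35, labor force = 176.02 million.
After the second change, unemployed and labor force both rise by 4.60 → E = 167.67, U = 12.95, labor force = 180.62 million.
New unemployment rate = 12.95 / 180.62 = 7.17%.
Change = 7.17% − 7.45% = −0.28 percentage points.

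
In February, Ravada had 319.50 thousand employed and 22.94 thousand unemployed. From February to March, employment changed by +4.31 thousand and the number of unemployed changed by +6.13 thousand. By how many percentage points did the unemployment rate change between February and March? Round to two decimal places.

The unemployment rate changed by +1.54 percentage points.

February: labor force = 319.50 + 22.94 = 342.44; u = 22.94/342.44 = 6.70%.
March: labor force = 323.81 + 29.07 = 352.88; u = 29.07/352.88 = 8.24%.
Change = 8.24% − 6.70% = +1.54 pp.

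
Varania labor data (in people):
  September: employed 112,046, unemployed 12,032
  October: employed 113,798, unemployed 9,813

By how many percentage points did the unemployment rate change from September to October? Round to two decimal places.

The unemployment rate changed by −1.76 percentage points.

September: labor force = 112,046 + 12,032 = 124,078; u = 12,032/124,078 = 9.70%.
October: labor force = 113,798 + 9,813 = 123,611; u = 9,813/123,611 = 7.94%.
Change = 7.94% − 9.70% = −1.76 pp.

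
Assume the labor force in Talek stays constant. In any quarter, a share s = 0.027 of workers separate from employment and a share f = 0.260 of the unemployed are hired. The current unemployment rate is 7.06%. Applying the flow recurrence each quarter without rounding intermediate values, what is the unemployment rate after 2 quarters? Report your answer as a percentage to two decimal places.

Unemployment rate after two quarters ≈ 8.21%.

With a fixed labor force, u_{t+1} = u_t + s·(1−u_t) − f·u_t = u_t·(1−s−f) + s.
Here 1−s−f = 0.713 and s = 0.027.
u_1 = 0.070600 × 0.713 + 0.027 = 0.077338.
u_2 = 0.077338 × 0.713 + 0.027 = 0.082142.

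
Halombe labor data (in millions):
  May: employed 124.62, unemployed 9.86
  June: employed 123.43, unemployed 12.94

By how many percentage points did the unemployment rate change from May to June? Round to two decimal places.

The unemployment rate changed by +2.16 percentage points.

May: labor force = 124.62 + 9.86 = 134.48; u = 9.86/134.48 = 7.33%.
June: labor force = 123.43 + 12.94 = 136.37; u = 12.94/136.37 = 9.49%.
Change = 9.49% − 7.33% = +2.16 pp.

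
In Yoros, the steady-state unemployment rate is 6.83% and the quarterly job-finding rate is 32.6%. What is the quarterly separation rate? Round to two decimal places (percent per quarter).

From u* = s/(s+f): s = u·f/(1−u).
s = 0.0683 × 32.6 / (1 − 0.0683) = 2.2266 / 0.9317 ≈ 2.39% per quarter.

Separation rate ≈ 2.39% per quarter.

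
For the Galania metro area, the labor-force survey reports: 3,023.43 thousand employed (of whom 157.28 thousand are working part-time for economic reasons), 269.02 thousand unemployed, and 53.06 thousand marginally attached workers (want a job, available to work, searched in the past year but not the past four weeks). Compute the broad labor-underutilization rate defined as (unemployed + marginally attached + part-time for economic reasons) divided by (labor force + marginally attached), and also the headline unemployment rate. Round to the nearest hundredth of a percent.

Labor force = 3,023.43 + 269.02 = 3,292.45 thousand.
Numerator = 269.02 + 53.06 + 157.28 = 479.36 thousand.
Denominator = 3,292.45 + 53.06 = 3,345.51 thousand.
Broad rate = 479.36 / 3,345.51 = 14.33%.
Headline unemployment rate = 269.02 / 3,292.45 = 8.17%.

Broad underutilization rate ≈ 14.33%; headline unemployment rate ≈ 8.17%.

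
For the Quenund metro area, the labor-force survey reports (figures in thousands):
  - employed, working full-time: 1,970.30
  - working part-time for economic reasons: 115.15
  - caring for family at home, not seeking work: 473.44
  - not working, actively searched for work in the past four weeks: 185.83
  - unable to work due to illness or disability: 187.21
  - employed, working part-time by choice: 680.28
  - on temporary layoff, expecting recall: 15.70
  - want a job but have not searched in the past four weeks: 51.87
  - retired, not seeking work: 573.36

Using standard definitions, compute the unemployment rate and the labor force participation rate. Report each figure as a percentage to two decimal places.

Unemployment rate ≈ 6.79%; labor force participation rate ≈ 69.77%.

Employed = 1,970.30 + 115.15 + 680.28 = 2,765.73 thousand (anyone who worked, including part-time for economic reasons, counts as employed).
Unemployed = 185.83 + 15.70 = 201.53 thousand (jobless and actively searching, or on temporary layoff).
Labor force = 2,765.73 + 201.53 = 2,967.26 thousand.
Not in labor force = 473.44 + 187.21 + 51.87 + 573.36 = 1,285.88 thousand (those not working and not actively searching are outside the labor force — including those who want a job but have given up searching).
Civilian working-age population = 2,967.26 + 1,285.88 = 4,253.14 thousand.
Unemployment rate = 201.53 / 2,967.26 = 6.79%.
Labor force participation rate = 2,967.26 / 4,253.14 = 69.77%.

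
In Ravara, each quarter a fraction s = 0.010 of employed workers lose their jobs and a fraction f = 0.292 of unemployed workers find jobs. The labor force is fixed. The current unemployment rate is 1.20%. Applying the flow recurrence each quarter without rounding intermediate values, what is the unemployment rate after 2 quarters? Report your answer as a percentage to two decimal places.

Unemployment rate after two quarters ≈ 2.28%.

With a fixed labor force, u_{t+1} = u_t + s·(1−u_t) − f·u_t = u_t·(1−s−f) + s.
Here 1−s−f = 0.698 and s = 0.010.
u_1 = 0.012000 × 0.698 + 0.010 = 0.018376.
u_2 = 0.018376 × 0.698 + 0.010 = 0.022826.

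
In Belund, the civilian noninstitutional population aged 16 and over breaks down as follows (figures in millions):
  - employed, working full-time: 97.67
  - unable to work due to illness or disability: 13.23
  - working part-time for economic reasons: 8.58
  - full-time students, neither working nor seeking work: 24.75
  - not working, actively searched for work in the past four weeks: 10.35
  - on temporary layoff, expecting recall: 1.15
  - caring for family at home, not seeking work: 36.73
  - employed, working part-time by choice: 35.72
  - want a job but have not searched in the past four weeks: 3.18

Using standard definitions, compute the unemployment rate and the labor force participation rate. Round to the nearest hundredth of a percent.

Employed = 97.67 + 8.58 + 35.72 = 141.97 million (anyone who worked, including part-time for economic reasons, counts as employed).
Unemployed = 10.35 + 1.15 = 11.50 million (jobless and actively searching, or on temporary layoff).
Labor force = 141.97 + 11.50 = 153.47 million.
Not in labor force = 13.23 + 24.75 + 36.73 + 3.18 = 77.89 million (those not working and not actively searching are outside the labor force — including those who want a job but have given up searching).
Civilian working-age population = 153.47 + 77.89 = 231.36 million.
Unemployment rate = 11.50 / 153.47 = 7.49%.
Labor force participation rate = 153.47 / 231.36 = 66.33%.

Unemployment rate ≈ 7.49%; labor force participation rate ≈ 66.33%.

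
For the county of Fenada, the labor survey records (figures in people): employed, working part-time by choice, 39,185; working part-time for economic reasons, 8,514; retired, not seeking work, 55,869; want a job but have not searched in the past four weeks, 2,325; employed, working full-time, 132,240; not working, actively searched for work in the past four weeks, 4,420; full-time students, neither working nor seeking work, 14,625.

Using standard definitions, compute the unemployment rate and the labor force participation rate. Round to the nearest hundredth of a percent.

Unemployment rate ≈ 2.40%; labor force participation rate ≈ 71.69%.

Employed = 39,185 + 8,514 + 132,240 = 179,939 (anyone who worked, including part-time for economic reasons, counts as employed).
Unemployed = 4,420.
Labor force = 179,939 + 4,420 = 184,359.
Not in labor force = 55,869 + 2,325 + 14,625 = 72,819 (those not working and not actively searching are outside the labor force — including those who want a job but have given up searching).
Civilian working-age population = 184,359 + 72,819 = 257,178.
Unemployment rate = 4,420 / 184,359 = 2.40%.
Labor force participation rate = 184,359 / 257,178 = 71.69%.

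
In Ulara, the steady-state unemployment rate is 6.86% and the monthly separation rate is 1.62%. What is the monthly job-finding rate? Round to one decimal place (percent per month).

Job-finding rate ≈ 22.0% per month.

From u* = s/(s+f): f = s·(1−u)/u.
f = 1.62 × (1 − 0.0686) / 0.0686 = 1.5089 / 0.0686 ≈ 22.0% per month.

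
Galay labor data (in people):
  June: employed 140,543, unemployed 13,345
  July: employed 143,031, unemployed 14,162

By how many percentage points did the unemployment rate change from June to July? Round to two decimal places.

June: labor force = 140,543 + 13,345 = 153,888; u = 13,345/153,888 = 8.67%.
July: labor force = 143,031 + 14,162 = 157,193; u = 14,162/157,193 = 9.01%.
Change = 9.01% − 8.67% = +0.34 pp.

The unemployment rate changed by +0.34 percentage points.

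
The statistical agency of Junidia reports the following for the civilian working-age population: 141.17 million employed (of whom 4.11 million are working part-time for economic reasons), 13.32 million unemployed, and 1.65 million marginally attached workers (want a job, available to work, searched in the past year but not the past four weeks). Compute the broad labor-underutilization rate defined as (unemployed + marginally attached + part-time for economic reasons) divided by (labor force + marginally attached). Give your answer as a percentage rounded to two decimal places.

Broad underutilization rate ≈ 12.22%.

Labor force = 141.17 + 13.32 = 154.49 million.
Numerator = 13.32 + 1.65 + 4.11 = 19.08 million.
Denominator = 154.49 + 1.65 = 156.14 million.
Broad rate = 19.08 / 156.14 = 12.22%.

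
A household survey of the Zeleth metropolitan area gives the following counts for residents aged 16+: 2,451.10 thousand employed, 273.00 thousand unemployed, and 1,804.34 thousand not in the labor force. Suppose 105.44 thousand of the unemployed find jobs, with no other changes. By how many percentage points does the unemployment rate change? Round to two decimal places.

Initially, labor force = 2,451.10 + 273.00 = 2,724.10 thousand, so u = 273.00/2,724.10 = 10.02%.
After the change, unemployed falls and employed rises by 105.44; labor force unchanged → E = 2,556.54, U = 167.56, labor force = 2,724.10 thousand.
New unemployment rate = 167.56 / 2,724.10 = 6.15%.
Change = 6.15% − 10.02% = −3.87 percentage points.

The unemployment rate changes by −3.87 percentage points.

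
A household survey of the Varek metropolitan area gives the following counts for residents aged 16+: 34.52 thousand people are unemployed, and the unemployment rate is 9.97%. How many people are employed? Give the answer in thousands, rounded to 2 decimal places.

About 311.72 thousand are employed.

Labor force = U / u = 34.52 / 0.0997 ≈ 346.24 thousand.
Employed = labor force − unemployed = 346.24 − 34.52 = 311.72 thousand.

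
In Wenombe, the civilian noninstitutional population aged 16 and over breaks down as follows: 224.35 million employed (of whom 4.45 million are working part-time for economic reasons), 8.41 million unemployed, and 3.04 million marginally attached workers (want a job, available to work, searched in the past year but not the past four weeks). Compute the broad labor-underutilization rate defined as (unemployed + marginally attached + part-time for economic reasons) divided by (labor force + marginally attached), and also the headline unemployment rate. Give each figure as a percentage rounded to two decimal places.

Broad underutilization rate ≈ 6.74%; headline unemployment rate ≈ 3.61%.

Labor force = 224.35 + 8.41 = 232.76 million.
Numerator = 8.41 + 3.04 + 4.45 = 15.90 million.
Denominator = 232.76 + 3.04 = 235.80 million.
Broad rate = 15.90 / 235.80 = 6.74%.
Headline unemployment rate = 8.41 / 232.76 = 3.61%.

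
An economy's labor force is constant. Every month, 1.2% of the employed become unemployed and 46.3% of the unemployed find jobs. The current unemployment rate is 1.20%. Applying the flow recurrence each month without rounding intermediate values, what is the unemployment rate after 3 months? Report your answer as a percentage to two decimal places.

With a fixed labor force, u_{t+1} = u_t + s·(1−u_t) − f·u_t = u_t·(1−s−f) + s.
Here 1−s−f = 0.525 and s = 0.012.
u_1 = 0.012000 × 0.525 + 0.012 = 0.018300.
u_2 = 0.018300 × 0.525 + 0.012 = 0.021608.
u_3 = 0.021608 × 0.525 + 0.012 = 0.023344.

Unemployment rate after three months ≈ 2.33%.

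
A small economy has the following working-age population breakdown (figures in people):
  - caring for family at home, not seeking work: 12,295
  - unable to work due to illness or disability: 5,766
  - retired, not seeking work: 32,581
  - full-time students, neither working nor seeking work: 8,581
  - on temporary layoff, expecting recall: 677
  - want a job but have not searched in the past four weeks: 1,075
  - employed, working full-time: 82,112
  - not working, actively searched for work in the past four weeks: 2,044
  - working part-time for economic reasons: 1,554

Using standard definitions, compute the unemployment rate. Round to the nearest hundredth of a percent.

Employed = 82,112 + 1,554 = 83,666 (anyone who worked, including part-time for economic reasons, counts as employed).
Unemployed = 677 + 2,044 = 2,721 (jobless and actively searching, or on temporary layoff).
Labor force = 83,666 + 2,721 = 86,387.
Unemployment rate = 2,721 / 86,387 = 3.15%.

Unemployment rate ≈ 3.15%.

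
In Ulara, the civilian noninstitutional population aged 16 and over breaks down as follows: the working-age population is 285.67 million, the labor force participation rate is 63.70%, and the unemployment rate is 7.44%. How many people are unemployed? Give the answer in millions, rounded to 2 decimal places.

About 13.54 million are unemployed.

Labor force = 0.6370 × 285.67 = 181.97 million.
Unemployed = 0.0744 × 181.97 ≈ 13.54 million.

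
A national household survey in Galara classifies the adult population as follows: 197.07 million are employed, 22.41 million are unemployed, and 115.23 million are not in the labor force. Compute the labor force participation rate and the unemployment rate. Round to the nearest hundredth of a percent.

Labor force = employed + unemployed = 197.07 + 22.41 = 219.48 million.
Working-age population = 219.48 + 115.23 = 334.71 million.
Unemployment rate = 22.41 / 219.48 = 10.21%.
Labor force participation rate = 219.48 / 334.71 = 65.57%.

Labor force participation rate ≈ 65.57%; unemployment rate ≈ 10.21%.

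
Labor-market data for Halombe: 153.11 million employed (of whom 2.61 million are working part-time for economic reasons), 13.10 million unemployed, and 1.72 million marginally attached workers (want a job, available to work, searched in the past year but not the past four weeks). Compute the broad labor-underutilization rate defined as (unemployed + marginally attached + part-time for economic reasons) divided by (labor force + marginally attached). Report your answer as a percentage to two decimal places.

Broad underutilization rate ≈ 10.38%.

Labor force = 153.11 + 13.10 = 166.21 million.
Numerator = 13.10 + 1.72 + 2.61 = 17.43 million.
Denominator = 166.21 + 1.72 = 167.93 million.
Broad rate = 17.43 / 167.93 = 10.38%.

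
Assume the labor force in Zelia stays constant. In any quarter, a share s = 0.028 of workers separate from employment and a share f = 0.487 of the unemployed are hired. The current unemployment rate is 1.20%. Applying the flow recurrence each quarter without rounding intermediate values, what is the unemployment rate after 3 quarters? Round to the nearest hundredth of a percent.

With a fixed labor force, u_{t+1} = u_t + s·(1−u_t) − f·u_t = u_t·(1−s−f) + s.
Here 1−s−f = 0.485 and s = 0.028.
u_1 = 0.012000 × 0.485 + 0.028 = 0.033820.
u_2 = 0.033820 × 0.485 + 0.028 = 0.044403.
u_3 = 0.044403 × 0.485 + 0.028 = 0.049535.

Unemployment rate after three quarters ≈ 4.95%.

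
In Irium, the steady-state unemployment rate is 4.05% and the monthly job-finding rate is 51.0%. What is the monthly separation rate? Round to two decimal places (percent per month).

From u* = s/(s+f): s = u·f/(1−u).
s = 0.0405 × 51.0 / (1 − 0.0405) = 2.0655 / 0.9595 ≈ 2.15% per month.

Separation rate ≈ 2.15% per month.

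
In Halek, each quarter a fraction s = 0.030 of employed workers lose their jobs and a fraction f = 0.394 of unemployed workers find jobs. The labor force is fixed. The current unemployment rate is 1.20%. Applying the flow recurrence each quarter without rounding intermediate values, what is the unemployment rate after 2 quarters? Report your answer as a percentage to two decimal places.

With a fixed labor force, u_{t+1} = u_t + s·(1−u_t) − f·u_t = u_t·(1−s−f) + s.
Here 1−s−f = 0.576 and s = 0.030.
u_1 = 0.012000 × 0.576 + 0.030 = 0.036912.
u_2 = 0.036912 × 0.576 + 0.030 = 0.051261.

Unemployment rate after two quarters ≈ 5.13%.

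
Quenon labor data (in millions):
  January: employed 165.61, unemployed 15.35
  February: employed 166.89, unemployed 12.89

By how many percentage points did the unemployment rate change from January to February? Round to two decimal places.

The unemployment rate changed by −1.31 percentage points.

January: labor force = 165.61 + 15.35 = 180.96; u = 15.35/180.96 = 8.48%.
February: labor force = 166.89 + 12.89 = 179.78; u = 12.89/179.78 = 7.17%.
Change = 7.17% − 8.48% = −1.31 pp.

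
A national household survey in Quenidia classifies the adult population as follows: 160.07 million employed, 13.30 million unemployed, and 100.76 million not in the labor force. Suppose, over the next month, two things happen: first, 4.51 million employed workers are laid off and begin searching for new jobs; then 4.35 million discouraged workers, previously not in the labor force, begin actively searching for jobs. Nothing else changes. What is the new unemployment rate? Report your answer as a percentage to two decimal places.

Initially, labor force = 160.07 + 13.30 = 173.37 million, so u = 13.30/173.37 = 7.67%.
After the first change, employed falls and unemployed rises by 4.51; labor force unchanged → E = 155.56, U = 17.81, labor force = 173.37 million.
After the second change, unemployed and labor force both rise by 4.35 → E = 155.56, U = 22.16, labor force = 177.72 million.
New unemployment rate = 22.16 / 177.72 = 12.47%.

New unemployment rate ≈ 12.47%.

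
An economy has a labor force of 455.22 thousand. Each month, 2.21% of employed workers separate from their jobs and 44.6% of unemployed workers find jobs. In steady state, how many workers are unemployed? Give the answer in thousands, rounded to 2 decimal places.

About 21.49 thousand are unemployed in steady state.

Steady-state unemployment rate u* = s/(s+f) = 2.21/(2.21+44.6) = 0.047212.
Unemployed = u* × labor force = 0.047212 × 455.22 ≈ 21.49 thousand.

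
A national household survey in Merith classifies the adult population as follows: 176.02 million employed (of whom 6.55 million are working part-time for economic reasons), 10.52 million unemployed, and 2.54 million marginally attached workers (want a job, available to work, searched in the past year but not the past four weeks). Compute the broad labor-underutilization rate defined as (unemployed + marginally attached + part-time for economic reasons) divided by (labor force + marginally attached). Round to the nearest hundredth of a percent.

Labor force = 176.02 + 10.52 = 186.54 million.
Numerator = 10.52 + 2.54 + 6.55 = 19.61 million.
Denominator = 186.54 + 2.54 = 189.08 million.
Broad rate = 19.61 / 189.08 = 10.37%.

Broad underutilization rate ≈ 10.37%.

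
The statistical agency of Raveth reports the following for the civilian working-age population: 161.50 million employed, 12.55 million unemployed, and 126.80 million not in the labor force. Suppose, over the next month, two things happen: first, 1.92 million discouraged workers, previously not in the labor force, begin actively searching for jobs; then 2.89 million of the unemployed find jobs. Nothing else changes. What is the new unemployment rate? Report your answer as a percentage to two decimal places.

New unemployment rate ≈ 6.58%.

Initially, labor force = 161.50 + 12.55 = 174.05 million, so u = 12.55/174.05 = 7.21%.
After the first change, unemployed and labor force both rise by 1.92 → E = 161.50, U = 14.47, labor force = 175.97 million.
After the second change, unemployed falls and employed rises by 2.89; labor force unchanged → E = 164.39, U = 11.58, labor force = 175.97 million.
New unemployment rate = 11.58 / 175.97 = 6.58%.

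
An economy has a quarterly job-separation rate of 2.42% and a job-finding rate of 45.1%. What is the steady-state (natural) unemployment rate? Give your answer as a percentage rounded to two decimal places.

At steady state the flows balance: s·E = f·U, so U/(E+U) = s/(s+f).
u* = 2.42 / (2.42 + 45.1) = 2.42 / 47.52 = 5.09%.

Steady-state unemployment rate ≈ 5.09%.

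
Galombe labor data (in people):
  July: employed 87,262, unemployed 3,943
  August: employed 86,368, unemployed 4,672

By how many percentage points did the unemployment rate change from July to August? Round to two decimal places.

The unemployment rate changed by +0.81 percentage points.

July: labor force = 87,262 + 3,943 = 91,205; u = 3,943/91,205 = 4.32%.
August: labor force = 86,368 + 4,672 = 91,040; u = 4,672/91,040 = 5.13%.
Change = 5.13% − 4.32% = +0.81 pp.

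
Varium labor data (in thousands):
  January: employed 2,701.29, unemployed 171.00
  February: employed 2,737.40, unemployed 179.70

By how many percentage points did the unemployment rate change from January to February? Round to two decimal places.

The unemployment rate changed by +0.21 percentage points.

January: labor force = 2,701.29 + 171.00 = 2,872.29; u = 171.00/2,872.29 = 5.95%.
February: labor force = 2,737.40 + 179.70 = 2,917.10; u = 179.70/2,917.10 = 6.16%.
Change = 6.16% − 5.95% = +0.21 pp.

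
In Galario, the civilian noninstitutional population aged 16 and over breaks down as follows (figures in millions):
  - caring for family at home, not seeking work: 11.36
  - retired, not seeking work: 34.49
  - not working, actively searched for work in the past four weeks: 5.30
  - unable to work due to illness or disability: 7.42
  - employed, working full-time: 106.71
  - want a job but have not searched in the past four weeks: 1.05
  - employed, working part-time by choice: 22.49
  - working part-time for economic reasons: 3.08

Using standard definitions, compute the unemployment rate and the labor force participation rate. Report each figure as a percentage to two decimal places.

Employed = 106.71 + 22.49 + 3.08 = 132.28 million (anyone who worked, including part-time for economic reasons, counts as employed).
Unemployed = 5.30 million.
Labor force = 132.28 + 5.30 = 137.58 million.
Not in labor force = 11.36 + 34.49 + 7.42 + 1.05 = 54.32 million (those not working and not actively searching are outside the labor force — including those who want a job but have given up searching).
Civilian working-age population = 137.58 + 54.32 = 191.90 million.
Unemployment rate = 5.30 / 137.58 = 3.85%.
Labor force participation rate = 137.58 / 191.90 = 71.69%.

Unemployment rate ≈ 3.85%; labor force participation rate ≈ 71.69%.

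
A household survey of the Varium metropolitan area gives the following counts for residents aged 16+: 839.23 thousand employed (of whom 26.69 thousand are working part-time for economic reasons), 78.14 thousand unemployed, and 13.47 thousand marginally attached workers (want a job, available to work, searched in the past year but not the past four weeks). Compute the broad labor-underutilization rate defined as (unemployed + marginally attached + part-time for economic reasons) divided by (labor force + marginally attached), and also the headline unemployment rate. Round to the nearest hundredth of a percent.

Labor force = 839.23 + 78.14 = 917.37 thousand.
Numerator = 78.14 + 13.47 + 26.69 = 118.30 thousand.
Denominator = 917.37 + 13.47 = 930.84 thousand.
Broad rate = 118.30 / 930.84 = 12.71%.
Headline unemployment rate = 78.14 / 917.37 = 8.52%.

Broad underutilization rate ≈ 12.71%; headline unemployment rate ≈ 8.52%.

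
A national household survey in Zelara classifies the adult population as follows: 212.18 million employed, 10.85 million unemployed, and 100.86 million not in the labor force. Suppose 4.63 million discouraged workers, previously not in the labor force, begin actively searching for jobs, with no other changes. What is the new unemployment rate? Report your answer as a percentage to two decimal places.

Initially, labor force = 212.18 + 10.85 = 223.03 million, so u = 10.85/223.03 = 4.86%.
After the change, unemployed and labor force both rise by 4.63 → E = 212.18, U = 15.48, labor force = 227.66 million.
New unemployment rate = 15.48 / 227.66 = 6.80%.

New unemployment rate ≈ 6.80%.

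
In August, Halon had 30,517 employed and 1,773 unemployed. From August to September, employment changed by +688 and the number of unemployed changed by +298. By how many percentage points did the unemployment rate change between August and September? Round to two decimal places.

The unemployment rate changed by +0.73 percentage points.

August: labor force = 30,517 + 1,773 = 32,290; u = 1,773/32,290 = 5.49%.
September: labor force = 31,205 + 2,071 = 33,276; u = 2,071/33,276 = 6.22%.
Change = 6.22% − 5.49% = +0.73 pp.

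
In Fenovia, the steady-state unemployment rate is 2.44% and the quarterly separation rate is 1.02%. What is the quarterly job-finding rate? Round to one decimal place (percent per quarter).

Job-finding rate ≈ 40.8% per quarter.

From u* = s/(s+f): f = s·(1−u)/u.
f = 1.02 × (1 − 0.0244) / 0.0244 = 0.9951 / 0.0244 ≈ 40.8% per quarter.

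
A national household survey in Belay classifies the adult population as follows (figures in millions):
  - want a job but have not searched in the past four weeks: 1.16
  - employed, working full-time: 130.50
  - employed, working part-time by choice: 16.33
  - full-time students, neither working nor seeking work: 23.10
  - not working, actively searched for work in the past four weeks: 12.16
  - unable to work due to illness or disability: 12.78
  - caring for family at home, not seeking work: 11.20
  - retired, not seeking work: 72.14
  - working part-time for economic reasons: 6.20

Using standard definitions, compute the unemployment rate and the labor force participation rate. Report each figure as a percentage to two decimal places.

Unemployment rate ≈ 7.36%; labor force participation rate ≈ 57.85%.

Employed = 130.50 + 16.33 + 6.20 = 153.03 million (anyone who worked, including part-time for economic reasons, counts as employed).
Unemployed = 12.16 million.
Labor force = 153.03 + 12.16 = 165.19 million.
Not in labor force = 1.16 + 23.10 + 12.78 + 11.20 + 72.14 = 120.38 million (those not working and not actively searching are outside the labor force — including those who want a job but have given up searching).
Civilian working-age population = 165.19 + 120.38 = 285.57 million.
Unemployment rate = 12.16 / 165.19 = 7.36%.
Labor force participation rate = 165.19 / 285.57 = 57.85%.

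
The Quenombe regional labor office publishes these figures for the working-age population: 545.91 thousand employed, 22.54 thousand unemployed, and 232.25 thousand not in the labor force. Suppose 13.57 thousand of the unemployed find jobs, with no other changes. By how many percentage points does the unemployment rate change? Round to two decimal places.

Initially, labor force = 545.91 + 22.54 = 568.45 thousand, so u = 22.54/568.45 = 3.97%.
After the change, unemployed falls and employed rises by 13.57; labor force unchanged → E = 559.48, U = 8.97, labor force = 568.45 thousand.
New unemployment rate = 8.97 / 568.45 = 1.58%.
Change = 1.58% − 3.97% = −2.39 percentage points.

The unemployment rate changes by −2.39 percentage points.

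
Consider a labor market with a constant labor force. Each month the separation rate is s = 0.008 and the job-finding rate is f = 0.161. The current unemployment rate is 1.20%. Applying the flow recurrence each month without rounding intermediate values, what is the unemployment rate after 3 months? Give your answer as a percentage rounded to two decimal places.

Unemployment rate after three months ≈ 2.71%.

With a fixed labor force, u_{t+1} = u_t + s·(1−u_t) − f·u_t = u_t·(1−s−f) + s.
Here 1−s−f = 0.831 and s = 0.008.
u_1 = 0.012000 × 0.831 + 0.008 = 0.017972.
u_2 = 0.017972 × 0.831 + 0.008 = 0.022935.
u_3 = 0.022935 × 0.831 + 0.008 = 0.027059.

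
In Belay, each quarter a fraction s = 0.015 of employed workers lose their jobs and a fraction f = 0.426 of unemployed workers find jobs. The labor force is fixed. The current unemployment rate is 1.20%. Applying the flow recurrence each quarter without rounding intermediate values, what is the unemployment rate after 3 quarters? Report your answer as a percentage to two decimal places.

Unemployment rate after three quarters ≈ 3.02%.

With a fixed labor force, u_{t+1} = u_t + s·(1−u_t) − f·u_t = u_t·(1−s−f) + s.
Here 1−s−f = 0.559 and s = 0.015.
u_1 = 0.012000 × 0.559 + 0.015 = 0.021708.
u_2 = 0.021708 × 0.559 + 0.015 = 0.027135.
u_3 = 0.027135 × 0.559 + 0.015 = 0.030168.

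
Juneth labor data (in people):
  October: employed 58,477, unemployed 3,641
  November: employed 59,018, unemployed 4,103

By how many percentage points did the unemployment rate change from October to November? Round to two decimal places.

The unemployment rate changed by +0.64 percentage points.

October: labor force = 58,477 + 3,641 = 62,118; u = 3,641/62,118 = 5.86%.
November: labor force = 59,018 + 4,103 = 63,121; u = 4,103/63,121 = 6.50%.
Change = 6.50% − 5.86% = +0.64 pp.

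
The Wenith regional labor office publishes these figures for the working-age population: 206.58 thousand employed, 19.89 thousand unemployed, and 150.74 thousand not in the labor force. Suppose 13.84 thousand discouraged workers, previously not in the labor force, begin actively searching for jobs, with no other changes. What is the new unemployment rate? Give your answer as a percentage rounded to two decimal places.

Initially, labor force = 206.58 + 19.89 = 226.47 thousand, so u = 19.89/226.47 = 8.78%.
After the change, unemployed and labor force both rise by 13.84 → E = 206.58, U = 33.73, labor force = 240.31 thousand.
New unemployment rate = 33.73 / 240.31 = 14.04%.

New unemployment rate ≈ 14.04%.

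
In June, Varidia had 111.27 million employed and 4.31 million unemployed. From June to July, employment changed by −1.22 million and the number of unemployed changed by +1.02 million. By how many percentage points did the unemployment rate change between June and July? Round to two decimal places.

June: labor force = 111.27 + 4.31 = 115.58; u = 4.31/115.58 = 3.73%.
July: labor force = 110.05 + 5.33 = 115.38; u = 5.33/115.38 = 4.62%.
Change = 4.62% − 3.73% = +0.89 pp.

The unemployment rate changed by +0.89 percentage points.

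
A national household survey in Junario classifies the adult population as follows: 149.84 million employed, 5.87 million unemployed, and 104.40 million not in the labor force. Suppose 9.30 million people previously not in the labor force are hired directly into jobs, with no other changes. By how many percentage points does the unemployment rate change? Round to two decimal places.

Initially, labor force = 149.84 + 5.87 = 155.71 million, so u = 5.87/155.71 = 3.77%.
After the change, employed and labor force both rise by 9.30; unemployed unchanged → E = 159.14, U = 5.87, labor force = 165.01 million.
New unemployment rate = 5.87 / 165.01 = 3.56%.
Change = 3.56% − 3.77% = −0.21 percentage points.

The unemployment rate changes by −0.21 percentage points.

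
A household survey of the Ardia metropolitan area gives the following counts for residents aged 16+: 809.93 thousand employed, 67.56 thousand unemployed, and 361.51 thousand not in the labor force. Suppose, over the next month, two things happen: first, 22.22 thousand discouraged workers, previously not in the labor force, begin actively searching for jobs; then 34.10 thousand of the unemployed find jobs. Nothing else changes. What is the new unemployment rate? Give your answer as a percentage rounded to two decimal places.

Initially, labor force = 809.93 + 67.56 = 877.49 thousand, so u = 67.56/877.49 = 7.70%.
After the first change, unemployed and labor force both rise by 22.22 → E = 809.93, U = 89.78, labor force = 899.71 thousand.
After the second change, unemployed falls and employed rises by 34.10; labor force unchanged → E = 844.03, U = 55.68, labor force = 899.71 thousand.
New unemployment rate = 55.68 / 899.71 = 6.19%.

New unemployment rate ≈ 6.19%.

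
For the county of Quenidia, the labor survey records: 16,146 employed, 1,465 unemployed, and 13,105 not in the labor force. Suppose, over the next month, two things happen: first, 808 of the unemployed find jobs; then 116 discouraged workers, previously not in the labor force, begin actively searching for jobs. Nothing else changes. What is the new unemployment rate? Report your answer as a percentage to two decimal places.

New unemployment rate ≈ 4.36%.

Initially, labor force = 16,146 + 1,465 = 17,611, so u = 1,465/17,611 = 8.32%.
After the first change, unemployed falls and employed rises by 808; labor force unchanged → E = 16,954, U = 657, labor force = 17,611.
After the second change, unemployed and labor force both rise by 116 → E = 16,954, U = 773, labor force = 17,727.
New unemployment rate = 773 / 17,727 = 4.36%.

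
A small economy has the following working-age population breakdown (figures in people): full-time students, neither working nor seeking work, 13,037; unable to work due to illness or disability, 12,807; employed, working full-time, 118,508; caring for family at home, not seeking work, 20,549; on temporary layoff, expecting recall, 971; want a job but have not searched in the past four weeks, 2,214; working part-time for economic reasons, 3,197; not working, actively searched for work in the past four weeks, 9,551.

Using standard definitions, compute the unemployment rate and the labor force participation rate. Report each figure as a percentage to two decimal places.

Unemployment rate ≈ 7.96%; labor force participation rate ≈ 73.12%.

Employed = 118,508 + 3,197 = 121,705 (anyone who worked, including part-time for economic reasons, counts as employed).
Unemployed = 971 + 9,551 = 10,522 (jobless and actively searching, or on temporary layoff).
Labor force = 121,705 + 10,522 = 132,227.
Not in labor force = 13,037 + 12,807 + 20,549 + 2,214 = 48,607 (those not working and not actively searching are outside the labor force — including those who want a job but have given up searching).
Civilian working-age population = 132,227 + 48,607 = 180,834.
Unemployment rate = 10,522 / 132,227 = 7.96%.
Labor force participation rate = 132,227 / 180,834 = 73.12%.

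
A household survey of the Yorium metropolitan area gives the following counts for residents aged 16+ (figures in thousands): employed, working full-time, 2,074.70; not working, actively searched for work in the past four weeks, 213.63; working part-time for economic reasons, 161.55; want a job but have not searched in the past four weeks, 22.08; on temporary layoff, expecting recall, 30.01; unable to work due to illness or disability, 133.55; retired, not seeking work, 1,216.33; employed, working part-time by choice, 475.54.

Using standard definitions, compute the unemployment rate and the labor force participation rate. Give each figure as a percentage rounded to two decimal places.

Unemployment rate ≈ 8.24%; labor force participation rate ≈ 68.30%.

Employed = 2,074.70 + 161.55 + 475.54 = 2,711.79 thousand (anyone who worked, including part-time for economic reasons, counts as employed).
Unemployed = 213.63 + 30.01 = 243.64 thousand (jobless and actively searching, or on temporary layoff).
Labor force = 2,711.79 + 243.64 = 2,955.43 thousand.
Not in labor force = 22.08 + 133.55 + 1,216.33 = 1,371.96 thousand (those not working and not actively searching are outside the labor force — including those who want a job but have given up searching).
Civilian working-age population = 2,955.43 + 1,371.96 = 4,327.39 thousand.
Unemployment rate = 243.64 / 2,955.43 = 8.24%.
Labor force participation rate = 2,955.43 / 4,327.39 = 68.30%.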